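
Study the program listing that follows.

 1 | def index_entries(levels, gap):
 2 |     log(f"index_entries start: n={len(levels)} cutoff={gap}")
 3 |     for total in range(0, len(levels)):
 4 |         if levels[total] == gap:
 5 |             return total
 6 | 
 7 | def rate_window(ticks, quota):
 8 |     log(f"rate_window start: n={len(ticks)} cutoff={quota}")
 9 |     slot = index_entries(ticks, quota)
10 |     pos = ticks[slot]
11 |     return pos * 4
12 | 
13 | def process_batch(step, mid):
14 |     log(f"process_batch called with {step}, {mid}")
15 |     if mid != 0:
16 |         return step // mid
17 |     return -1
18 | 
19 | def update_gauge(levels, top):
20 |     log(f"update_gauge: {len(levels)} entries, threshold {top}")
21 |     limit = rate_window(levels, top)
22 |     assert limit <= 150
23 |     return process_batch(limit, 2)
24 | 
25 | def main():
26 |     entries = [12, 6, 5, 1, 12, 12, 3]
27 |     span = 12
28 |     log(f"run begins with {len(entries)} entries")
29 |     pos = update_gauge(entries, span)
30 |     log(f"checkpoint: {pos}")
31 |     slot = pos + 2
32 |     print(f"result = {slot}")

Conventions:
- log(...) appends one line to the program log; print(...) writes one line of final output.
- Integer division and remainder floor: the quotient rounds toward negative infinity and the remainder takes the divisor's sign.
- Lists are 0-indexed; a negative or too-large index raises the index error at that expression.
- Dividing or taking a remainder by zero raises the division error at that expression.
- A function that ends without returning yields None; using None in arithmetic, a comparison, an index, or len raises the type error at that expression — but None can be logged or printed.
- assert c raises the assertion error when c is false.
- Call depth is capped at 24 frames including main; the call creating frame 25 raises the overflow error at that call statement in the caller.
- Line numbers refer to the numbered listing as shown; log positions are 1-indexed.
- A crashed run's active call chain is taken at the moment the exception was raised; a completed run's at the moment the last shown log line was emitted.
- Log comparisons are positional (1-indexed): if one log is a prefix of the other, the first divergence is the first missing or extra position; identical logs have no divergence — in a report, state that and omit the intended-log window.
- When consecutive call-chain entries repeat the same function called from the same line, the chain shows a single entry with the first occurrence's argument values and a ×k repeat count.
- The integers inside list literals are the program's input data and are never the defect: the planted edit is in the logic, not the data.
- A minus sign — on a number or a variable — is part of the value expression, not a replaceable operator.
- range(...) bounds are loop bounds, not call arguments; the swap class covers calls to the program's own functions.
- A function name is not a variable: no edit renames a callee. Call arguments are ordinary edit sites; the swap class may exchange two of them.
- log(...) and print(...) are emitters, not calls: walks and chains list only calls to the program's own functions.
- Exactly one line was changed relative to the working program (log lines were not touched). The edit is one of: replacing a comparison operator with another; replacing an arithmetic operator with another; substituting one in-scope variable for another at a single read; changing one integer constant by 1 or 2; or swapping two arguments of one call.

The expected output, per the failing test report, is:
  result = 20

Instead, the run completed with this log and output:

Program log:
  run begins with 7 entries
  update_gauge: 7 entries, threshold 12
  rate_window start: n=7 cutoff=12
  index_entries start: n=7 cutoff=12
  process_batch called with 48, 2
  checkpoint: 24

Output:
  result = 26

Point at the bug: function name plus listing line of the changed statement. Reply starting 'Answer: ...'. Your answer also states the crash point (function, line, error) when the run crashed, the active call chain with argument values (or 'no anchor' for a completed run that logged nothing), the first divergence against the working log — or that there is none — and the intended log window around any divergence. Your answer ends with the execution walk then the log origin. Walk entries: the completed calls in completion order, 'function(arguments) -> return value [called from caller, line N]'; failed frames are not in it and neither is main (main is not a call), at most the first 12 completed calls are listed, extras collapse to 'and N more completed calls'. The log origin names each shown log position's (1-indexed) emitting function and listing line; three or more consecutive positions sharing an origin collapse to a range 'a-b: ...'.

Answer: the defect is in rate_window at line 11.
Key observation: At log position 5 the runs split — shown 'process_batch called with 48, 2', but the working version logs 'process_batch called with 36, 2'.
Call chain: main.
First divergence: position 5 — the shown line 'process_batch called with 48, 2' should read 'process_batch called with 36, 2'.
Intended log window:
  3: rate_window start: n=7 cutoff=12
  4: index_entries start: n=7 cutoff=12
  5: process_batch called with 36, 2
  6: checkpoint: 18
Execution walk:
  index_entries([12, 6, 5, 1, 12, 12, 3], 12) -> 0  [called from rate_window, line 9]
  rate_window([12, 6, 5, 1, 12, 12, 3], 12) -> 48  [called from update_gauge, line 21]
  process_batch(48, 2) -> 24  [called from update_gauge, line 23]
  update_gauge([12, 6, 5, 1, 12, 12, 3], 12) -> 24  [called from main, line 29]
Origin of each log line:
  1: emitted by main (line 28)
  2: emitted by update_gauge (line 20)
  3: emitted by rate_window (line 8)
  4: emitted by index_entries (line 2)
  5: emitted by process_batch (line 14)
  6: emitted by main (line 30)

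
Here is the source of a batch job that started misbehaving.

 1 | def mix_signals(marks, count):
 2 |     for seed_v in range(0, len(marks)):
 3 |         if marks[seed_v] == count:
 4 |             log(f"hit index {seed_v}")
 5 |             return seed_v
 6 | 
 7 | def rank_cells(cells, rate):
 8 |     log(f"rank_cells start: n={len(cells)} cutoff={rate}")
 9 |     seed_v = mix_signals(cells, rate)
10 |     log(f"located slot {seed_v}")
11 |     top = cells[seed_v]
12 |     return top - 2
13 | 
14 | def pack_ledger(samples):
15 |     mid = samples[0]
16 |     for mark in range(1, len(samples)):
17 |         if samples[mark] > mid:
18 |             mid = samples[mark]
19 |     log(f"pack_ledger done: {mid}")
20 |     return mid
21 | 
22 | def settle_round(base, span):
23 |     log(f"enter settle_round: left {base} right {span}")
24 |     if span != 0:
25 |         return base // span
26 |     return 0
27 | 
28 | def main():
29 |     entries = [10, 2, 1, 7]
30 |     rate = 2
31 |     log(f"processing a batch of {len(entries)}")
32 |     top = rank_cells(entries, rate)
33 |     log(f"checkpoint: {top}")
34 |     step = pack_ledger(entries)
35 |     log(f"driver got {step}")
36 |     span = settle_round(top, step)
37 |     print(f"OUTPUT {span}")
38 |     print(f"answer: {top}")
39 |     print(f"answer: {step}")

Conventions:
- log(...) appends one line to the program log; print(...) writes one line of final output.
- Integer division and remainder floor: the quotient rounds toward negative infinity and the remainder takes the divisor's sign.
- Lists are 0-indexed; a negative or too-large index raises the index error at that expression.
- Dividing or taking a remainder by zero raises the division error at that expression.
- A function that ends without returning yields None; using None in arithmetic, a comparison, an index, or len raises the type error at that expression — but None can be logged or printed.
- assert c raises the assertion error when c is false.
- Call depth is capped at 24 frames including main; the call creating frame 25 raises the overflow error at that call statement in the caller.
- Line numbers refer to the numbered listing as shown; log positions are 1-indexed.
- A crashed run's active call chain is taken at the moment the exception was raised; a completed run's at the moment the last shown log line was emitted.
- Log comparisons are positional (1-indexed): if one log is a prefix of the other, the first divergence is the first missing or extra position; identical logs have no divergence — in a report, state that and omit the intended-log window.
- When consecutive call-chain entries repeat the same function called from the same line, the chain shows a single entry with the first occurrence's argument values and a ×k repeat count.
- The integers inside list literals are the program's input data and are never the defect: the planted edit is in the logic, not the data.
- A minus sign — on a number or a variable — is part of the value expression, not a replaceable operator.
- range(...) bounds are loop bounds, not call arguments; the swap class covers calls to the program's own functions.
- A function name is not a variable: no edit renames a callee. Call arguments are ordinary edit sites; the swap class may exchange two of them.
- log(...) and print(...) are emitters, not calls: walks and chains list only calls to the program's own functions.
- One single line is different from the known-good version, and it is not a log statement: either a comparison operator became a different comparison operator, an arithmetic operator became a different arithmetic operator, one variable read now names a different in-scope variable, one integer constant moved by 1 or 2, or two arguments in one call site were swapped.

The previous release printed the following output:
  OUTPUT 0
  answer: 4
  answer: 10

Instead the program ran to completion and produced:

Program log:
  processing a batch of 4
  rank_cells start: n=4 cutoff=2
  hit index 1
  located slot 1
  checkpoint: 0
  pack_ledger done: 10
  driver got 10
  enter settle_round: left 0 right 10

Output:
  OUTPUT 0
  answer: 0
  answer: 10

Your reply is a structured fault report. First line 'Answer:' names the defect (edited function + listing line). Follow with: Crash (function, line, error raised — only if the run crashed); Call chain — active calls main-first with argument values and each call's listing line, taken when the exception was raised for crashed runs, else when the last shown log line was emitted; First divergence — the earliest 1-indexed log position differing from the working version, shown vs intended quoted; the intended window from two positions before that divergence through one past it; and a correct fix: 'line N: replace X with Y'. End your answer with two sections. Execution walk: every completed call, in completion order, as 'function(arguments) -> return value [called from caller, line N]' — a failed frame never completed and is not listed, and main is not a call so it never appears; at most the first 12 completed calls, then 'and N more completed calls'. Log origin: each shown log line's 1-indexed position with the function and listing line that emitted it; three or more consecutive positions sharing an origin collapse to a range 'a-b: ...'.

Answer: the defect is in rank_cells at line 12.
Core observation: The earliest visible damage is log position 5 — 'checkpoint: 0' rather than the intended 'checkpoint: 4'.
Call chain: main -> settle_round(0, 10) (called at line 36).
First divergence: position 5 — shown 'checkpoint: 0', intended 'checkpoint: 4'.
Intended log window:
  3: hit index 1
  4: located slot 1
  5: checkpoint: 4
  6: pack_ledger done: 10
Execution walk:
  mix_signals([10, 2, 1, 7], 2) -> 1  [called from rank_cells, line 9]
  rank_cells([10, 2, 1, 7], 2) -> 0  [called from main, line 32]
  pack_ledger([10, 2, 1, 7]) -> 10  [called from main, line 34]
  settle_round(0, 10) -> 0  [called from main, line 36]
Origin of each log line:
  1: from main, line 31
  2: from rank_cells, line 8
  3: from mix_signals, line 4
  4: from rank_cells, line 10
  5: from main, line 33
  6: from pack_ledger, line 19
  7: from main, line 35
  8: from settle_round, line 23
A correct fix: line 12: replace `-` with `*`.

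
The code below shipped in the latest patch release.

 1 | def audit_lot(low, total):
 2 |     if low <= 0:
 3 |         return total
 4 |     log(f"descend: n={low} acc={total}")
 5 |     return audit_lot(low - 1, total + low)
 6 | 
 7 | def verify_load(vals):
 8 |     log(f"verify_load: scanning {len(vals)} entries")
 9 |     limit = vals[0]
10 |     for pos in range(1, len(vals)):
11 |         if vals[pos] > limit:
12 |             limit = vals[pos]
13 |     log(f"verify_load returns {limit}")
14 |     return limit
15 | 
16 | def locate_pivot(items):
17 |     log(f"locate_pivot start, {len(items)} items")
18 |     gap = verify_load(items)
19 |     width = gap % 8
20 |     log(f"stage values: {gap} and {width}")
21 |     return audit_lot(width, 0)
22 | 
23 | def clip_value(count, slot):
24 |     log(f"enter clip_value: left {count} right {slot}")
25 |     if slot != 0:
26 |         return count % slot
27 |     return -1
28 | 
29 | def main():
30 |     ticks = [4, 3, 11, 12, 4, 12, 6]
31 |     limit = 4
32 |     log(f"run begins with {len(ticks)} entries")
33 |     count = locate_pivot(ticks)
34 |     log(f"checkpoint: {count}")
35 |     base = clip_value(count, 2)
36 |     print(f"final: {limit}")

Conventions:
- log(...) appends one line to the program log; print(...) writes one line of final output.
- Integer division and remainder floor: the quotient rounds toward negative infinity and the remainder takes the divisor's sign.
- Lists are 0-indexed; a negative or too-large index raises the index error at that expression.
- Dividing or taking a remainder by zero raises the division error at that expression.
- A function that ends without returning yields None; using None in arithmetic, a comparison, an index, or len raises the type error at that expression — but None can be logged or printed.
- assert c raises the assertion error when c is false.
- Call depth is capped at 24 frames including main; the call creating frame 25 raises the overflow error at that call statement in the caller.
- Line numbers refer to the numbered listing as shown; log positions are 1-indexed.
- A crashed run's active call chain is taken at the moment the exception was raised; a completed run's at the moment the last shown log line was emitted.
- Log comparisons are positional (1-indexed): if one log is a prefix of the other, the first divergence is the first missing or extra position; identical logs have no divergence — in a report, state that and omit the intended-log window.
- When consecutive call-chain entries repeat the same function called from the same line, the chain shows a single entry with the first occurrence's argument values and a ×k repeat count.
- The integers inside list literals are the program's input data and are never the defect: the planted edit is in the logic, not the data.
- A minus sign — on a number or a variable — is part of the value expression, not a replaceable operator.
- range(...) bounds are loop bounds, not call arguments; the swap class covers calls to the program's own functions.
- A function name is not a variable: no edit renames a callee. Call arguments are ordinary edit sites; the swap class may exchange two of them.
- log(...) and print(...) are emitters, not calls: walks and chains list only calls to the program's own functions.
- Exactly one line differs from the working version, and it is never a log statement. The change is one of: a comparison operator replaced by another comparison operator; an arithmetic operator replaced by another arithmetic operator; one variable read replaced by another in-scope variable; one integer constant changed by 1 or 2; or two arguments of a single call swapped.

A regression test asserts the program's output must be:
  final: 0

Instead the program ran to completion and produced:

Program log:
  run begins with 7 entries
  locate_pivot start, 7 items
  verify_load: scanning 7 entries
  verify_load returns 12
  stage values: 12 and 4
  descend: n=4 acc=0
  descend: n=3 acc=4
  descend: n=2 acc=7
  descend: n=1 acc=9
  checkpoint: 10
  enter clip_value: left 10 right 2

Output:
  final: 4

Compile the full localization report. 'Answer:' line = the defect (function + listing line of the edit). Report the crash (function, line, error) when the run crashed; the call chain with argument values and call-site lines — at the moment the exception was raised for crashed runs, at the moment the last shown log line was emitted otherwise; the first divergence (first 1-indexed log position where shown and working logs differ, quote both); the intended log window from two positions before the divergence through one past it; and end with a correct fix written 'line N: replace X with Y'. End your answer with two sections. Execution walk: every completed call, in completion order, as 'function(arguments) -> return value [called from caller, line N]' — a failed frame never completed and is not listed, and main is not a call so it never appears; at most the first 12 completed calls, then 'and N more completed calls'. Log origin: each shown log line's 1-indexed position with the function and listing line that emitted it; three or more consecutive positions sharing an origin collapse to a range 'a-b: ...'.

Answer: the defect is in main at line 36.
Key fact: Log streams are identical — the defect surfaces only in the printed output.
Call chain: main -> clip_value(10, 2) (called at line 35).
First divergence: none; the two logs match at every position.
Execution walk:
  verify_load([4, 3, 11, 12, 4, 12, 6]) -> 12  [called from locate_pivot, line 18]
  audit_lot(0, 10) -> 10  [called from audit_lot, line 5]
  audit_lot(1, 9) -> 10  [called from audit_lot, line 5]
  audit_lot(2, 7) -> 10  [called from audit_lot, line 5]
  audit_lot(3, 4) -> 10  [called from audit_lot, line 5]
  audit_lot(4, 0) -> 10  [called from locate_pivot, line 21]
  locate_pivot([4, 3, 11, 12, 4, 12, 6]) -> 10  [called from main, line 33]
  clip_value(10, 2) -> 0  [called from main, line 35]
Log line origins:
  1: logged in main at line 32
  2: logged in locate_pivot at line 17
  3: logged in verify_load at line 8
  4: logged in verify_load at line 13
  5: logged in locate_pivot at line 20
  6-9: logged in audit_lot at line 4
  10: logged in main at line 34
  11: logged in clip_value at line 24
A correct fix: line 36: replace `limit` with `base`.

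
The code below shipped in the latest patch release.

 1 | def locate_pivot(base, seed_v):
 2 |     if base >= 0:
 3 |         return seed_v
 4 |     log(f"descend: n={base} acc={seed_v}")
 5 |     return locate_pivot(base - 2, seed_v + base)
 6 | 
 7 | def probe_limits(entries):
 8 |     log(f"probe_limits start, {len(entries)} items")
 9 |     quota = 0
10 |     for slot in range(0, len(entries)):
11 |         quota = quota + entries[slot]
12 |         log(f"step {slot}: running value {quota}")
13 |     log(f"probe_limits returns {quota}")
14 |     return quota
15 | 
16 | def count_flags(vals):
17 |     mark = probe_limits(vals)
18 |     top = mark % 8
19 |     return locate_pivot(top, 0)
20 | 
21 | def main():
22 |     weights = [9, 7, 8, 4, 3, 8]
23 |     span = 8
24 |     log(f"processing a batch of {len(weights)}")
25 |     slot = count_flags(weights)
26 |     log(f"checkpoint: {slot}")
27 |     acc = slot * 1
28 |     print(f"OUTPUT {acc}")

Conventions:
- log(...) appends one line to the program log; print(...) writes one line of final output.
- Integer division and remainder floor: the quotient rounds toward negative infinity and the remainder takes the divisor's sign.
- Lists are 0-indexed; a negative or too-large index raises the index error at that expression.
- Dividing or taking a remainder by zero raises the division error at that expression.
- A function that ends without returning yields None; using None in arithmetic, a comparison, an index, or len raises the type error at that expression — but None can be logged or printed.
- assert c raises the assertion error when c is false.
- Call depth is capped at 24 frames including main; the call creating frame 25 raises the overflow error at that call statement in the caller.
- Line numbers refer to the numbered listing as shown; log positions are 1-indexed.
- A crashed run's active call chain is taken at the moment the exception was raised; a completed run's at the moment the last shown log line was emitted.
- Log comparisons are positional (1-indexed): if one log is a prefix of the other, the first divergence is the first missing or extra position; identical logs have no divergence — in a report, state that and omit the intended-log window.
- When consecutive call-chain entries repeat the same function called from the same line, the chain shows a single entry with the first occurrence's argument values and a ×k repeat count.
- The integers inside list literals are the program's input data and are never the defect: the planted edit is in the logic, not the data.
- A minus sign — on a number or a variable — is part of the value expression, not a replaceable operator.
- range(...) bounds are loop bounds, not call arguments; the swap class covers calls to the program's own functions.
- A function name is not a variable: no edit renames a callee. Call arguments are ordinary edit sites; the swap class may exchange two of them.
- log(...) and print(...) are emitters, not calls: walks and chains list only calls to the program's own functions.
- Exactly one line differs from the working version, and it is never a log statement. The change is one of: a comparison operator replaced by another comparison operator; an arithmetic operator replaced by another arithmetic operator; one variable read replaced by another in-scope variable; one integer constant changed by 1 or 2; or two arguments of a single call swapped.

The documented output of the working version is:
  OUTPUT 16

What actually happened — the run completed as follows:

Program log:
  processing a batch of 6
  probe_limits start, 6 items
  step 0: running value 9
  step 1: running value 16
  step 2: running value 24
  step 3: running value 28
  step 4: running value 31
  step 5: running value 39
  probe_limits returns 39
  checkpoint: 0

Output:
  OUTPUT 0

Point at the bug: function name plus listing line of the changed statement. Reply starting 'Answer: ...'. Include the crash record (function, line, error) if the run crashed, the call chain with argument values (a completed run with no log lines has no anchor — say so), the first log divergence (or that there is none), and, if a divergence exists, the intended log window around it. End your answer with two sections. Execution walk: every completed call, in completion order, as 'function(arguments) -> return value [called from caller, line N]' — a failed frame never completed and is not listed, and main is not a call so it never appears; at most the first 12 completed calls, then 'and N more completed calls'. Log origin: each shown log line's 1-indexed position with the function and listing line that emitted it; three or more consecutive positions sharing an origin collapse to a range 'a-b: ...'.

Answer: the defect is in locate_pivot at line 2.
Key observation: Everything matches until log position 10, which reads 'checkpoint: 0' in place of 'descend: n=7 acc=0'.
Call chain: main.
First divergence: position 10 — the shown line 'checkpoint: 0' should read 'descend: n=7 acc=0'.
Intended log window:
  8: step 5: running value 39
  9: probe_limits returns 39
  10: descend: n=7 acc=0
  11: descend: n=5 acc=7
Execution walk:
  probe_limits([9, 7, 8, 4, 3, 8]) -> 39  [called from count_flags, line 17]
  locate_pivot(7, 0) -> 0  [called from count_flags, line 19]
  count_flags([9, 7, 8, 4, 3, 8]) -> 0  [called from main, line 25]
Log origins:
  1: logged in main at line 24
  2: logged in probe_limits at line 8
  3-8: logged in probe_limits at line 12
  9: logged in probe_limits at line 13
  10: logged in main at line 26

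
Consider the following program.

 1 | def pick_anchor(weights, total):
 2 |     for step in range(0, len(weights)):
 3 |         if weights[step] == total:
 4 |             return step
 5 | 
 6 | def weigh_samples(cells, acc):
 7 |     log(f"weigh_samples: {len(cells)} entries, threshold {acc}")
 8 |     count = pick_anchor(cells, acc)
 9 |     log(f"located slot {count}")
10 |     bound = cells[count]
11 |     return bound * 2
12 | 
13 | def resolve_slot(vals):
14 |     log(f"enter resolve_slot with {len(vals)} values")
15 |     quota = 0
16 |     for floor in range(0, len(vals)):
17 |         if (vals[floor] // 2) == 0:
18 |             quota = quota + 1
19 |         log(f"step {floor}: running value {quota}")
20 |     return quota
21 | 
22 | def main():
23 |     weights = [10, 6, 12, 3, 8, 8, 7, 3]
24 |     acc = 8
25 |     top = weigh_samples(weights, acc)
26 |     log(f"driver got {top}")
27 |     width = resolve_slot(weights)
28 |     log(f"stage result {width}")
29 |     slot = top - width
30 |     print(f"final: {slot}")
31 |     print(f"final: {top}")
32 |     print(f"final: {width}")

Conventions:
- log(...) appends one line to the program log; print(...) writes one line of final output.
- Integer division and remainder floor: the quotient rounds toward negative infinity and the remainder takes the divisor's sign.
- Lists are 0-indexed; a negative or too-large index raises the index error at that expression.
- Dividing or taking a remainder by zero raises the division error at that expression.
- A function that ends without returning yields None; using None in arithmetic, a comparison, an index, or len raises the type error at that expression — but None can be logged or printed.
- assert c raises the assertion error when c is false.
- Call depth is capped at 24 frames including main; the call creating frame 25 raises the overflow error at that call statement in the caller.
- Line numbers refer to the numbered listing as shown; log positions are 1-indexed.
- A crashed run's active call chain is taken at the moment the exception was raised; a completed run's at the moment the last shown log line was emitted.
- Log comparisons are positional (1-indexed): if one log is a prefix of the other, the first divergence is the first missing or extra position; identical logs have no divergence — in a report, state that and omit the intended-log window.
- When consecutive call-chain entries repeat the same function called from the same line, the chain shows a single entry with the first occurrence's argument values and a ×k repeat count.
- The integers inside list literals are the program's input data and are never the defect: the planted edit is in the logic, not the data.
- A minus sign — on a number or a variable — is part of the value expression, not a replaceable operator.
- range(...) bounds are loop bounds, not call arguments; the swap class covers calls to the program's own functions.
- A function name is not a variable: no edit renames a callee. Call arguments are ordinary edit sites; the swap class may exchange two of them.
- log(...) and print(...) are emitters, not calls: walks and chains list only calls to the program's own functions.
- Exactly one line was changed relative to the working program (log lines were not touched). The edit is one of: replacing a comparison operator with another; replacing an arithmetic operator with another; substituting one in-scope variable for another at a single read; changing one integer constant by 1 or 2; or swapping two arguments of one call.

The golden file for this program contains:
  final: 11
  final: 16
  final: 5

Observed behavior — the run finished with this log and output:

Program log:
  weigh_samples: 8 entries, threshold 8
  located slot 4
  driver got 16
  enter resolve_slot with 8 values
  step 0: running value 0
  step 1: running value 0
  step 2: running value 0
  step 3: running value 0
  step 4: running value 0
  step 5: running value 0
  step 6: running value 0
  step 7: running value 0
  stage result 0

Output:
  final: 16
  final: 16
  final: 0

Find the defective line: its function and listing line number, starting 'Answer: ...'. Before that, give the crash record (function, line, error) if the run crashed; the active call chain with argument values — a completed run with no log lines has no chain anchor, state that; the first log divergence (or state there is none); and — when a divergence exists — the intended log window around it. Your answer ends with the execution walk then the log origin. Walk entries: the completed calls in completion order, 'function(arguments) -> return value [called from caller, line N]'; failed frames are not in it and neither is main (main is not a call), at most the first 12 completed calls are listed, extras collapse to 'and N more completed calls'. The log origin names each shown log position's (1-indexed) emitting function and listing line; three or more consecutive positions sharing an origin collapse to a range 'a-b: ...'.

Answer: the defect is in resolve_slot at line 17.
Core observation: Everything matches until log position 5, which reads 'step 0: running value 0' in place of 'step 0: running value 1'.
Call chain: main.
First divergence: position 5; shown 'step 0: running value 0' vs intended 'step 0: running value 1'.
Intended log window:
  3: driver got 16
  4: enter resolve_slot with 8 values
  5: step 0: running value 1
  6: step 1: running value 2
Execution walk:
  pick_anchor([10, 6, 12, 3, 8, 8, 7, 3], 8) -> 4  [called from weigh_samples, line 8]
  weigh_samples([10, 6, 12, 3, 8, 8, 7, 3], 8) -> 16  [called from main, line 25]
  resolve_slot([10, 6, 12, 3, 8, 8, 7, 3]) -> 0  [called from main, line 27]
Log line origins:
  1: logged in weigh_samples at line 7
  2: logged in weigh_samples at line 9
  3: logged in main at line 26
  4: logged in resolve_slot at line 14
  5-12: logged in resolve_slot at line 19
  13: logged in main at line 28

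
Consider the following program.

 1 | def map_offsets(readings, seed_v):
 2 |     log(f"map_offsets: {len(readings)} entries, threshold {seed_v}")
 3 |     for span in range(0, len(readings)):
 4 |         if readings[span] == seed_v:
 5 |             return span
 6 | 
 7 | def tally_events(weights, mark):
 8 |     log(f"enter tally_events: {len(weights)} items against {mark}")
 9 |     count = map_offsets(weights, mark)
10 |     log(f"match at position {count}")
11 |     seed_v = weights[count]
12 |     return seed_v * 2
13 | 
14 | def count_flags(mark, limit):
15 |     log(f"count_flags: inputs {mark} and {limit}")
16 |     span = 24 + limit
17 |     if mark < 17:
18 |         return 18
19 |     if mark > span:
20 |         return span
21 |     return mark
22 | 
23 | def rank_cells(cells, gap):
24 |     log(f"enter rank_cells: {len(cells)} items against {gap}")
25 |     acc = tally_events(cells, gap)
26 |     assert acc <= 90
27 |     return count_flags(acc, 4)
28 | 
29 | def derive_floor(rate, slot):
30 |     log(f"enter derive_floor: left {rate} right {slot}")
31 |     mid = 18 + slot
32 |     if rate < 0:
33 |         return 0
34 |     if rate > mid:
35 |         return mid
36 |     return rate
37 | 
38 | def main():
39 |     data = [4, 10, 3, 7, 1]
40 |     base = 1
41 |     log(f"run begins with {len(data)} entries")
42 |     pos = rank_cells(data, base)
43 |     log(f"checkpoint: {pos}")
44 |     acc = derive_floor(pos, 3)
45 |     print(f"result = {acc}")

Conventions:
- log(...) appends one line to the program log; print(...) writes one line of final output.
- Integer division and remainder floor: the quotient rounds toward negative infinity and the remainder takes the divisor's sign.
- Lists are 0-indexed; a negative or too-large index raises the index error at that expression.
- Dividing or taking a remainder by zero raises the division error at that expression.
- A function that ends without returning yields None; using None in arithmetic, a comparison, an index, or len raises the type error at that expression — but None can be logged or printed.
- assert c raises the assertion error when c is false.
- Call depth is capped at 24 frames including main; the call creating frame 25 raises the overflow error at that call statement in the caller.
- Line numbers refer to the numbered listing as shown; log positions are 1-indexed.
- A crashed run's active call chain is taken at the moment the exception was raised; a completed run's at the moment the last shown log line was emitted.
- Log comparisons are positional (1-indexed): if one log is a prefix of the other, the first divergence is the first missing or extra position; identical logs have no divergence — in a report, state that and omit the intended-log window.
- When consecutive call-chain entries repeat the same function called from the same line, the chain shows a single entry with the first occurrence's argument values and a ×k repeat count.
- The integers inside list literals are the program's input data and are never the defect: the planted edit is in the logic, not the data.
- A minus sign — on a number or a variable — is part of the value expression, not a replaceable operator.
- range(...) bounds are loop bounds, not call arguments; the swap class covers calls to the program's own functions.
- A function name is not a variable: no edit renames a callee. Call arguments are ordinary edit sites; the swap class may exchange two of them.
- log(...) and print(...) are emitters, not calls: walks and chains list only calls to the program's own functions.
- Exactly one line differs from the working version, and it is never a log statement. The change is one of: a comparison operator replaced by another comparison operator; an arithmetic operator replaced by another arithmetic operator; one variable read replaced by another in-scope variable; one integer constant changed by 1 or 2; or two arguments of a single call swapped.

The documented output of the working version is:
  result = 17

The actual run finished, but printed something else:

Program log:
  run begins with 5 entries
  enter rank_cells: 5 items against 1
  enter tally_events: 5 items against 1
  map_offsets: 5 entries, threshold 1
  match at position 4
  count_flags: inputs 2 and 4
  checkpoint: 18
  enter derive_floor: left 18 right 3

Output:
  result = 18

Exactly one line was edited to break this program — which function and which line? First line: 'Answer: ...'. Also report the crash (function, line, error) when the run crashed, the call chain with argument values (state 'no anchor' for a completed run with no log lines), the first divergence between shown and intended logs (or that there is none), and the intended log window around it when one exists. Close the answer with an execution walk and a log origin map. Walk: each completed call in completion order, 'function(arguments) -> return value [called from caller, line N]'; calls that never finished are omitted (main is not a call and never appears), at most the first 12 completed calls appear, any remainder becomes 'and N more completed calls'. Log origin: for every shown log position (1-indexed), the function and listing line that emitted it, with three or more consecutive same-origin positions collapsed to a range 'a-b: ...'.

Answer: the defect is in count_flags at line 18.
Key fact: The earliest visible damage is log position 7 — 'checkpoint: 18' rather than the intended 'checkpoint: 17'.
Call chain: main -> derive_floor(18, 3) (called at line 44).
First divergence: at position 7 the run shows 'checkpoint: 18' where the working version logs 'checkpoint: 17'.
Intended log window:
  5: match at position 4
  6: count_flags: inputs 2 and 4
  7: checkpoint: 17
  8: enter derive_floor: left 17 right 3
Execution walk:
  map_offsets([4, 10, 3, 7, 1], 1) -> 4  [called from tally_events, line 9]
  tally_events([4, 10, 3, 7, 1], 1) -> 2  [called from rank_cells, line 25]
  count_flags(2, 4) -> 18  [called from rank_cells, line 27]
  rank_cells([4, 10, 3, 7, 1], 1) -> 18  [called from main, line 42]
  derive_floor(18, 3) -> 18  [called from main, line 44]
Origin of each log line:
  1 — main, line 41
  2 — rank_cells, line 24
  3 — tally_events, line 8
  4 — map_offsets, line 2
  5 — tally_events, line 10
  6 — count_flags, line 15
  7 — main, line 43
  8 — derive_floor, line 30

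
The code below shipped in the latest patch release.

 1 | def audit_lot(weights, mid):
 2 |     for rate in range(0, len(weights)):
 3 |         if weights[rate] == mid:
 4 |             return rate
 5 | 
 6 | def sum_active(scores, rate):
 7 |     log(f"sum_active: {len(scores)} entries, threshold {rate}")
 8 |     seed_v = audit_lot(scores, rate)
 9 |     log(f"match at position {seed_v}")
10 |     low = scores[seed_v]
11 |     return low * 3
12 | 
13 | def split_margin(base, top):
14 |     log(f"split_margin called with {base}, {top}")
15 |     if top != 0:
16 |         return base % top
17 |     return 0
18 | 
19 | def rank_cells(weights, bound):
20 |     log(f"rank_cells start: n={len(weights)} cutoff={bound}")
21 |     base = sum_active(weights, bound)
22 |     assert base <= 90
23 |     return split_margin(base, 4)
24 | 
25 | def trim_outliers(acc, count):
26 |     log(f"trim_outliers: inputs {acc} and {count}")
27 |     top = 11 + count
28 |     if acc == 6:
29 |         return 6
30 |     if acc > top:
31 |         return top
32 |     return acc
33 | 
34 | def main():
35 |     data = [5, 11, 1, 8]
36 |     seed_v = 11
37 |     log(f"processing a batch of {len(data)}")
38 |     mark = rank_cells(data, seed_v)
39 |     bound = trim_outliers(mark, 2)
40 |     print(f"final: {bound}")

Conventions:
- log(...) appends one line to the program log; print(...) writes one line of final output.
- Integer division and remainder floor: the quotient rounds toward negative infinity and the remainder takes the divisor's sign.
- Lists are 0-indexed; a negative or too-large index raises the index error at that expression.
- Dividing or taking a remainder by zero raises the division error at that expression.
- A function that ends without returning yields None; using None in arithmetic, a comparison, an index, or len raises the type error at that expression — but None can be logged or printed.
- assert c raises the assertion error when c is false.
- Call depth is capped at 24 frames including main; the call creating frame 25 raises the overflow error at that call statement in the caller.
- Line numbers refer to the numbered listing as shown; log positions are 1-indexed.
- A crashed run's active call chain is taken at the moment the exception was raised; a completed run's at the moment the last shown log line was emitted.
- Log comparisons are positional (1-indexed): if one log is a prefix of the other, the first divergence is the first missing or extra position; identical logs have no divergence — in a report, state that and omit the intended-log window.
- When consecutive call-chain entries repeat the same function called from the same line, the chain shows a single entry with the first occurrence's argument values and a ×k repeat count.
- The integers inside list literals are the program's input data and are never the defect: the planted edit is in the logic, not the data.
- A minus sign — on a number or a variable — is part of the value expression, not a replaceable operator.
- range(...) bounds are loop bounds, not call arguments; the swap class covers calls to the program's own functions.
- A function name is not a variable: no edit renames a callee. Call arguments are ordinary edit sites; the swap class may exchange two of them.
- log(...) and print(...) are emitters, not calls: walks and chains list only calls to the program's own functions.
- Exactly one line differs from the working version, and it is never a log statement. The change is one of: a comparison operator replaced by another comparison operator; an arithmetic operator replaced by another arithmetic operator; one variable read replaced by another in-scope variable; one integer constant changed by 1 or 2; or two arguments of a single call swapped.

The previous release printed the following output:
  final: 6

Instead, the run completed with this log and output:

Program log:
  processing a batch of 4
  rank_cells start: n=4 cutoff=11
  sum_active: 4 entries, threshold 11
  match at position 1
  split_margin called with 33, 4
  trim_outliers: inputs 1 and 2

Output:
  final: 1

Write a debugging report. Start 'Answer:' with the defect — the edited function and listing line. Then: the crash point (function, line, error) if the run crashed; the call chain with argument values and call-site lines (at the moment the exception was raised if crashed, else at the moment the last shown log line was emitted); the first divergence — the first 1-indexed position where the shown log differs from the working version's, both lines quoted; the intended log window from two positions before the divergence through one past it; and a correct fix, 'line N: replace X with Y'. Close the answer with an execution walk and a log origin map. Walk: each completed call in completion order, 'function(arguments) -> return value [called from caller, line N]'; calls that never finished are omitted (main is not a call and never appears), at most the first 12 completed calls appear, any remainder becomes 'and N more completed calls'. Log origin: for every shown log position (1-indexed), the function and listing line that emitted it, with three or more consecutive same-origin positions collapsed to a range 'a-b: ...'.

Answer: the defect is in trim_outliers at line 28.
Key fact: Log streams are identical — the defect surfaces only in the printed output.
Call chain: main -> trim_outliers(1, 2) (called at line 39).
First divergence: none (the log streams are identical).
Execution walk:
  audit_lot([5, 11, 1, 8], 11) -> 1  [called from sum_active, line 8]
  sum_active([5, 11, 1, 8], 11) -> 33  [called from rank_cells, line 21]
  split_margin(33, 4) -> 1  [called from rank_cells, line 23]
  rank_cells([5, 11, 1, 8], 11) -> 1  [called from main, line 38]
  trim_outliers(1, 2) -> 1  [called from main, line 39]
Log origins:
  1: emitted by main (line 37)
  2: emitted by rank_cells (line 20)
  3: emitted by sum_active (line 7)
  4: emitted by sum_active (line 9)
  5: emitted by split_margin (line 14)
  6: emitted by trim_outliers (line 26)
A correct fix: line 28: replace `==` with `<`.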